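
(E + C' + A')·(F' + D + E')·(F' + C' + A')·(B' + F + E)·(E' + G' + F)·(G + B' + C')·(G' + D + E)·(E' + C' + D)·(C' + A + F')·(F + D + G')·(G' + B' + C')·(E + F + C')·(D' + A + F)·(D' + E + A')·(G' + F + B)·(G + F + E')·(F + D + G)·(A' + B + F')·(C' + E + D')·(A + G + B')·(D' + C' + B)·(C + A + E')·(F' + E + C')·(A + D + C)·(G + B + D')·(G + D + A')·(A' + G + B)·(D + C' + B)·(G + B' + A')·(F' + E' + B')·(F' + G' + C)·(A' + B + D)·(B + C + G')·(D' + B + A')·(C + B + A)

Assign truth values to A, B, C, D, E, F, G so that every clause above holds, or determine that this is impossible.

Branch on E: set E = 1.
Branch on F: set F = 0.
From the singleton clause (G'), G = 0.
But (G) is also a unit clause — contradiction.
So F must be the other value — set F = 1.
From the singleton clause (D), D = 1.
From the singleton clause (B'), B = 0.
From the singleton clause (A'), A = 0.
From the singleton clause (C'), C = 0.
But (C) is also a unit clause — contradiction.
Neither F = 1 nor F = 0 works.
So E must be the other value — set E = 0.
Branch on C: set C = 0.
Branch on B: set B = 0.
From the singleton clause (G'), G = 0.
From the singleton clause (D'), D = 0.
From the singleton clause (F), F = 1.
From the singleton clause (A'), A = 0.
But (A) is also a unit clause — contradiction.
So B must be the other value — set B = 1.
From the singleton clause (F), F = 1.
From the singleton clause (G'), G = 0.
From the singleton clause (A), A = 1.
But (A') is also a unit clause — contradiction.
Neither B = 1 nor B = 0 works.
So C must be the other value — set C = 1.
From the singleton clause (A'), A = 0.
From the singleton clause (F'), F = 0.
But (F) is also a unit clause — contradiction.
Neither C = 1 nor C = 0 works.
Neither E = 1 nor E = 0 works.

UNSATISFIABLE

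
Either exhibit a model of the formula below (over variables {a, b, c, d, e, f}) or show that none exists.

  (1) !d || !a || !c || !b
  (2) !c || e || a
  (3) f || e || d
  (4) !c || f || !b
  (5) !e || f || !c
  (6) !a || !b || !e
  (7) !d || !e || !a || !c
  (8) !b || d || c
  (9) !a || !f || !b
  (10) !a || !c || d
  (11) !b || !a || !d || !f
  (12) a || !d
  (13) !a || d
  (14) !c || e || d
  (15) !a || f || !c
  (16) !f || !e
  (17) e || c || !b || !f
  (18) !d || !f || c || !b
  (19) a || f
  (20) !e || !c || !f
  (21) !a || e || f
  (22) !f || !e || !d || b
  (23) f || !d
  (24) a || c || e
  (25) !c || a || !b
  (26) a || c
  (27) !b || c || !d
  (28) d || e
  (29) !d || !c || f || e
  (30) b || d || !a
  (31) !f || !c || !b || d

Try a = true.
Unit clause (d) forces d = true.
Unit clause (f) forces f = true.
Unit clause (!b) forces b = false.
Unit clause (!e) forces e = false.
Every clause is now satisfied; c is unconstrained.

a: true, b: false, c: false, d: true, e: false, f: true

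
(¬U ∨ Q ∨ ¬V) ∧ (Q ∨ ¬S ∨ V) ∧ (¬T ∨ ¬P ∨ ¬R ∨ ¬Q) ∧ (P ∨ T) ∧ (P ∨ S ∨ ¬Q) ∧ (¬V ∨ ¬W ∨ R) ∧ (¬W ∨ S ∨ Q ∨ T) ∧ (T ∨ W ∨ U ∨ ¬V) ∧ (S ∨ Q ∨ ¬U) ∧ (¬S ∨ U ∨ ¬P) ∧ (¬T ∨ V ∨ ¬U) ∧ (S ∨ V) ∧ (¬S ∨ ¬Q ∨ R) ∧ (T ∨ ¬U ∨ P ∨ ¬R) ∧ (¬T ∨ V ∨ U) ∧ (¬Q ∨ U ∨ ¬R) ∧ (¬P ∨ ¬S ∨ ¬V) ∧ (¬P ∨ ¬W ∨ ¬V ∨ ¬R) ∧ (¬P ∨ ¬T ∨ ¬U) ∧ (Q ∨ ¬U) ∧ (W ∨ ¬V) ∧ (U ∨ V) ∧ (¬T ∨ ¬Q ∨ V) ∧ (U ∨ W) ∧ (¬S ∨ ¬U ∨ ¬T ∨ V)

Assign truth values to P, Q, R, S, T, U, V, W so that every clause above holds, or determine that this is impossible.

P ↦ False,  Q ↦ False,  R ↦ True,  S ↦ False,  T ↦ True,  U ↦ False,  V ↦ True,  W ↦ True

Case P = False:
The clause (T) is unit, so T = True.
Case S = False:
The clause (¬Q) is unit, so Q = False.
The clause (¬U) is unit, so U = False.
The clause (V) is unit, so V = True.
The clause (W) is unit, so W = True.
The clause (R) is unit, so R = True.
All clauses are satisfied.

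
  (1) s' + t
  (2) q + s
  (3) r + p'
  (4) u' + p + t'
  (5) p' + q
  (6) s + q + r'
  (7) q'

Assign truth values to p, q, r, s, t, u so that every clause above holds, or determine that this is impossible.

p: 0; q: 0; r: 1; s: 1; t: 1; u: 0

The clause (q') is unit, so q = 0.
The clause (s) is unit, so s = 1.
The clause (t) is unit, so t = 1.
The clause (p') is unit, so p = 0.
The clause (u') is unit, so u = 0.
No clause remains; r is free.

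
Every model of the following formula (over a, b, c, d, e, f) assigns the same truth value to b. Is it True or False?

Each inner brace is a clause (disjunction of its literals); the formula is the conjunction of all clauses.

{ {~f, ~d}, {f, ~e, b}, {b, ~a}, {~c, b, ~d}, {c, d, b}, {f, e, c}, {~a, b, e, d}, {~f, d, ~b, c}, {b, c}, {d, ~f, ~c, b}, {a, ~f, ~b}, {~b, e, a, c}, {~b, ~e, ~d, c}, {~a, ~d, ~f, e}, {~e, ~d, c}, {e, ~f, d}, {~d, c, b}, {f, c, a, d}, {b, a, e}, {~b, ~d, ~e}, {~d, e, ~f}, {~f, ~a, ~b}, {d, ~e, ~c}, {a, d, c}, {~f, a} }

True

Suppose b = 0.
Unit clause (~a) forces a = 0.
Unit clause (c) forces c = 1.
Unit clause (~d) forces d = 0.
Unit clause (~f) forces f = 0.
Unit clause (~e) forces e = 0.
That conflicts with the unit clause (e).
So every satisfying assignment has b = True.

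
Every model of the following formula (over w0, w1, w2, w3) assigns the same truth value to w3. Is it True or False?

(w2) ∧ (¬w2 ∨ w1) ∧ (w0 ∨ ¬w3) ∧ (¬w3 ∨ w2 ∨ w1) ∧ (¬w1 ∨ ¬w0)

Suppose w3 = True.
(w2) alone gives w2 = True.
(w1) alone gives w1 = True.
(w0) alone gives w0 = True.
But (¬w0) is also a unit clause — contradiction.
So every satisfying assignment has w3 = False.

False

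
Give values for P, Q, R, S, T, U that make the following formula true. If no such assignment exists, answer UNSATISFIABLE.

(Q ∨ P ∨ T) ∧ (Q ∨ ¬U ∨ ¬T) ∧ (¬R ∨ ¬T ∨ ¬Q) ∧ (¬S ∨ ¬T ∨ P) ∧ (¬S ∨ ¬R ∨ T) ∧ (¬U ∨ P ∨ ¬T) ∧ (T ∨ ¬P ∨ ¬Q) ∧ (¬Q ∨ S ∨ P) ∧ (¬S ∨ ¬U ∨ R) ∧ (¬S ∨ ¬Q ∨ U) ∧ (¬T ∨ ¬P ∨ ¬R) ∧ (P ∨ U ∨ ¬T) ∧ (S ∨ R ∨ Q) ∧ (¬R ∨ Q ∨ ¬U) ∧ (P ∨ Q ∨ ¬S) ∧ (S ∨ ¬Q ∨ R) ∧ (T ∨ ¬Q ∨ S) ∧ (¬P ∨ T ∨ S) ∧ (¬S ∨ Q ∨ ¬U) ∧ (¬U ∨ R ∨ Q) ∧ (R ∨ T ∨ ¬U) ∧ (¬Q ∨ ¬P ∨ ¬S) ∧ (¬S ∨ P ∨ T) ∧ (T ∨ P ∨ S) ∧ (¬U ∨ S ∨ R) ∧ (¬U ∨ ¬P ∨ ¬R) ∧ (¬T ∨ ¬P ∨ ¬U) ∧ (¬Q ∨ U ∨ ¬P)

Suppose Q = False.
Suppose P = True.
Suppose U = False.
Suppose T = True.
From the singleton clause (¬R), R = False.
From the singleton clause (S), S = True.
This assignment satisfies each clause.

P ↦ True,  Q ↦ False,  R ↦ False,  S ↦ True,  T ↦ True,  U ↦ False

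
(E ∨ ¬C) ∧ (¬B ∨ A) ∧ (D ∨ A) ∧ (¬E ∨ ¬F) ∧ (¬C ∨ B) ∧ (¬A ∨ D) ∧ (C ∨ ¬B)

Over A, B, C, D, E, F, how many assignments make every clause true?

There are 2^6 = 64 truth assignments over (A, B, C, D, E, F).
Split on D. With D = True, the clauses containing D are satisfied and ¬D drops from the rest; 7 of the 2^5 = 32 assignments to the other variables satisfy what remains.
With D = False, by the same count on the reduced clause set, 0 assignments work.
Total: 7 + 0 = 7.

7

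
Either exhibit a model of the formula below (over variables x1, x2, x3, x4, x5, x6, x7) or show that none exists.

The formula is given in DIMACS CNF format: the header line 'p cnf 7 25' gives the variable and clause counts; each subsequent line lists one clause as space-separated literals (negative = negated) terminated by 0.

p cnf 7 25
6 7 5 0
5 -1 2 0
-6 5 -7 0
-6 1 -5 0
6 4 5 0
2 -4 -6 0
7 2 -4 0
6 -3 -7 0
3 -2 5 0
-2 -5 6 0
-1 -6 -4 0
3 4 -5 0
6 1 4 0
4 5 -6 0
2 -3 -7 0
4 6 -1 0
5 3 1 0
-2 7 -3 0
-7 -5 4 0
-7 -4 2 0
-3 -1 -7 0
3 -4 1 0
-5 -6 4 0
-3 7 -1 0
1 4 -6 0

UNSATISFIABLE

Try x6 = True.
Try x5 = True.
The clause (x1) is unit, so x1 = True.
The clause (¬x4) is unit, so x4 = False.
Now (x4) is unsatisfied and unit — conflict.
Undo x5 and try x5 = False.
The clause (¬x7) is unit, so x7 = False.
The clause (x4) is unit, so x4 = True.
The clause (x2) is unit, so x2 = True.
The clause (x3) is unit, so x3 = True.
Now (¬x3) is unsatisfied and unit — conflict.
Both values of x5 lead to a conflict.
Undo x6 and try x6 = False.
Try x7 = True.
The clause (¬x3) is unit, so x3 = False.
Try x4 = True.
The clause (x2) is unit, so x2 = True.
The clause (x5) is unit, so x5 = True.
Now (¬x5) is unsatisfied and unit — conflict.
Undo x4 and try x4 = False.
The clause (x5) is unit, so x5 = True.
Now (¬x5) is unsatisfied and unit — conflict.
Both values of x4 lead to a conflict.
Undo x7 and try x7 = False.
The clause (x5) is unit, so x5 = True.
The clause (¬x2) is unit, so x2 = False.
The clause (¬x4) is unit, so x4 = False.
The clause (x3) is unit, so x3 = True.
The clause (x1) is unit, so x1 = True.
Now (¬x1) is unsatisfied and unit — conflict.
Both values of x7 lead to a conflict.
Both values of x6 lead to a conflict.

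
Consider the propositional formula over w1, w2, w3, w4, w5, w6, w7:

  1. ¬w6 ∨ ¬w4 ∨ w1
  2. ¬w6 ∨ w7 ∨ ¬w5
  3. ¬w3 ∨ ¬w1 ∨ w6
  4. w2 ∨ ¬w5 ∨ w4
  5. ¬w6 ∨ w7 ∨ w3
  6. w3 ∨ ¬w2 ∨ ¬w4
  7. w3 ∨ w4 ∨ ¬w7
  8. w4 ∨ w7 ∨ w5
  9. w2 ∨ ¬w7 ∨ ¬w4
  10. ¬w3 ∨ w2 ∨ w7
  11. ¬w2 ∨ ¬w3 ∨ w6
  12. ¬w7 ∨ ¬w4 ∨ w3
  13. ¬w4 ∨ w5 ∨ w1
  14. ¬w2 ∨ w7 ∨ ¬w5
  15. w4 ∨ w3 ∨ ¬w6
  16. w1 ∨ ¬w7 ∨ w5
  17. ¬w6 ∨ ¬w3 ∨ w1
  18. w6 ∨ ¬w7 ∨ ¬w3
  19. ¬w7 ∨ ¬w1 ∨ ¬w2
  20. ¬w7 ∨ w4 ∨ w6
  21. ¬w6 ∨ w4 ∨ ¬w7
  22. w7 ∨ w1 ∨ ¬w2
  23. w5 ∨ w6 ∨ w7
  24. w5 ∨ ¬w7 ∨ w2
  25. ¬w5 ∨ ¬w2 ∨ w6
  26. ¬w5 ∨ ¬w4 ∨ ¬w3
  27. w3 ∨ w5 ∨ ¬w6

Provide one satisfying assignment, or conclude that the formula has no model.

Branch on w6: set w6 = False.
Branch on w3: set w3 = False.
Branch on w2: set w2 = False.
Branch on w5: set w5 = True.
(w4) alone gives w4 = True.
(¬w7) alone gives w7 = False.
No clause remains; w1 is free.

w1: True,  w2: False,  w3: False,  w4: True,  w5: True,  w6: False,  w7: False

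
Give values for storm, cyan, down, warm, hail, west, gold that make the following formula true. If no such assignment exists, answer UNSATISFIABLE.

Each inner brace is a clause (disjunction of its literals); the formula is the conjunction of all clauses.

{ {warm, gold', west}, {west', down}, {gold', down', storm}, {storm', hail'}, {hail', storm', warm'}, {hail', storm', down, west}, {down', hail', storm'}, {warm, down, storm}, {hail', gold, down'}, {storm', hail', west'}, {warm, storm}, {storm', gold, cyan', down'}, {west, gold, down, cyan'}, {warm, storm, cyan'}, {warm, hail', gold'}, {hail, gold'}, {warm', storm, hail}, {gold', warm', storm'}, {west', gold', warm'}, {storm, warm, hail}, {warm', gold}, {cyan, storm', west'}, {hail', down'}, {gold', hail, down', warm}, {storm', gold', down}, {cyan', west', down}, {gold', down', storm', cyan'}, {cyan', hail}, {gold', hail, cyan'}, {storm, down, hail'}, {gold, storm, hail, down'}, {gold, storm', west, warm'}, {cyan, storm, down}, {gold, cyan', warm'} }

Try west = 0.
Try warm = 0.
From the singleton clause (gold'), gold = 0.
From the singleton clause (storm), storm = 1.
From the singleton clause (hail'), hail = 0.
From the singleton clause (cyan'), cyan = 0.
All clauses hold; down can take either value.

storm ↦ 1, cyan ↦ 0, down ↦ 1, warm ↦ 0, hail ↦ 0, west ↦ 0, gold ↦ 0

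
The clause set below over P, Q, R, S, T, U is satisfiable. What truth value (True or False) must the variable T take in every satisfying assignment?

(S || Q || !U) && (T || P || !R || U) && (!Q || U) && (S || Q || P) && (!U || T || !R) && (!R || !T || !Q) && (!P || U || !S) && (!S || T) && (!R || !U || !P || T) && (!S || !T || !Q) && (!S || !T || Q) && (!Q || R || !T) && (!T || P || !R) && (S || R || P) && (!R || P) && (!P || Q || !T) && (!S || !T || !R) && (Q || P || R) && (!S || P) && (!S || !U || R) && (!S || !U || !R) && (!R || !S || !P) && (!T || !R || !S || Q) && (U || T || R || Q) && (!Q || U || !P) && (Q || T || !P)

Suppose T = true.
Try Q = false.
From the singleton clause (!S), S = false.
From the singleton clause (!U), U = false.
From the singleton clause (P), P = true.
That conflicts with the unit clause (!P).
Backtrack on Q: now try Q = true.
From the singleton clause (U), U = true.
From the singleton clause (!R), R = false.
That conflicts with the unit clause (R).
Either choice for Q ends in contradiction.
So every satisfying assignment has T = False.

False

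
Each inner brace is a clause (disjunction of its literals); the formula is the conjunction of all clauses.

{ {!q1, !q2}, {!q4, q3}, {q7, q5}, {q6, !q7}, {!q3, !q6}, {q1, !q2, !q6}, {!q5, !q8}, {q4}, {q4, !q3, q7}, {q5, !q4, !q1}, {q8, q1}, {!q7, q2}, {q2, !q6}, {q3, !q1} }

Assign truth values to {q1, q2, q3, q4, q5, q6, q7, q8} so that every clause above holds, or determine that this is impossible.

q1: true; q2: false; q3: true; q4: true; q5: true; q6: false; q7: false; q8: false

From the singleton clause (q4), q4 = true.
From the singleton clause (q3), q3 = true.
From the singleton clause (!q6), q6 = false.
From the singleton clause (!q7), q7 = false.
From the singleton clause (q5), q5 = true.
From the singleton clause (!q8), q8 = false.
From the singleton clause (q1), q1 = true.
From the singleton clause (!q2), q2 = false.
Every clause now holds.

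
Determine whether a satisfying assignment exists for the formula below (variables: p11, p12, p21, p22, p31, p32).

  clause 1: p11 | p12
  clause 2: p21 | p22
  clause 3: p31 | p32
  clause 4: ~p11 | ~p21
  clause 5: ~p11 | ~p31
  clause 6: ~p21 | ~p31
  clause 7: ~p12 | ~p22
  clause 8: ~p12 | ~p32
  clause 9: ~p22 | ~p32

No

Branch on p11: set p11 = 1.
(~p21) alone gives p21 = 0.
(p22) alone gives p22 = 1.
(~p31) alone gives p31 = 0.
(p32) alone gives p32 = 1.
Now (~p32) is unsatisfied and unit — conflict.
That branch fails; take p11 = 0 instead.
(p12) alone gives p12 = 1.
(~p22) alone gives p22 = 0.
(p21) alone gives p21 = 1.
(~p31) alone gives p31 = 0.
(p32) alone gives p32 = 1.
Now (~p32) is unsatisfied and unit — conflict.
Neither p11 = 1 nor p11 = 0 works.
No assignment satisfies every clause.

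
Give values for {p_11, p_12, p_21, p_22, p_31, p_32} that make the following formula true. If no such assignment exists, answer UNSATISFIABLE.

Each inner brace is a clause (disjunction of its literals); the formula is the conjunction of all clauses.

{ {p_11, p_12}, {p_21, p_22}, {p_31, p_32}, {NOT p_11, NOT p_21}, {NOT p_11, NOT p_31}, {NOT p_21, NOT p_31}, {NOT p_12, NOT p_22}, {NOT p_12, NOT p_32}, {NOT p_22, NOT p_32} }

UNSATISFIABLE

Try p_11 = true.
From the singleton clause (NOT p_21), p_21 = false.
From the singleton clause (p_22), p_22 = true.
From the singleton clause (NOT p_31), p_31 = false.
From the singleton clause (p_32), p_32 = true.
That conflicts with the unit clause (NOT p_32).
So p_11 must be the other value — set p_11 = false.
From the singleton clause (p_12), p_12 = true.
From the singleton clause (NOT p_22), p_22 = false.
From the singleton clause (p_21), p_21 = true.
From the singleton clause (NOT p_31), p_31 = false.
From the singleton clause (p_32), p_32 = true.
That conflicts with the unit clause (NOT p_32).
Either choice for p_11 ends in contradiction.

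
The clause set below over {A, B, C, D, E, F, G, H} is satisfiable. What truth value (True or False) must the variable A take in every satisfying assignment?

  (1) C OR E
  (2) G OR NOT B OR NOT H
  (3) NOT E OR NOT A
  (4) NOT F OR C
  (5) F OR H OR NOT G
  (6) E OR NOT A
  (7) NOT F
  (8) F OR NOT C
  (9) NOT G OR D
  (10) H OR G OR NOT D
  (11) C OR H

Suppose A = true.
From the singleton clause (NOT E), E = false.
Now (E) is unsatisfied and unit — conflict.
So every satisfying assignment has A = False.

False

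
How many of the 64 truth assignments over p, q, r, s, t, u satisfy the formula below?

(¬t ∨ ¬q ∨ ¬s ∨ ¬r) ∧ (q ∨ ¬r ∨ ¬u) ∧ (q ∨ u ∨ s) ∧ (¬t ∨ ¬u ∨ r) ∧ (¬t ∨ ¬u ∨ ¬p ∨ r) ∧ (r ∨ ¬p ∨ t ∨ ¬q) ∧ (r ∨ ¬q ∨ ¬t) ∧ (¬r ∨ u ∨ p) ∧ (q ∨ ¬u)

19

There are 2^6 = 64 truth assignments over (p, q, r, s, t, u).
Split on p. With p = True, the clauses containing p are satisfied and ¬p drops from the rest; 10 of the 2^5 = 32 assignments to the other variables satisfy what remains.
With p = False, by the same count on the reduced clause set, 9 assignments work.
Total: 10 + 9 = 19.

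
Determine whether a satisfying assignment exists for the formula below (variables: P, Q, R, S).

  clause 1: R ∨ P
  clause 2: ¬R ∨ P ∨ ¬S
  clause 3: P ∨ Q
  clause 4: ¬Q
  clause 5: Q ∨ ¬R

Unit clause (¬Q) forces Q = False.
Unit clause (P) forces P = True.
Unit clause (¬R) forces R = False.
No clause remains; S is free.
A satisfying assignment: P: True; Q: False; R: False; S: True.

Yes, satisfiable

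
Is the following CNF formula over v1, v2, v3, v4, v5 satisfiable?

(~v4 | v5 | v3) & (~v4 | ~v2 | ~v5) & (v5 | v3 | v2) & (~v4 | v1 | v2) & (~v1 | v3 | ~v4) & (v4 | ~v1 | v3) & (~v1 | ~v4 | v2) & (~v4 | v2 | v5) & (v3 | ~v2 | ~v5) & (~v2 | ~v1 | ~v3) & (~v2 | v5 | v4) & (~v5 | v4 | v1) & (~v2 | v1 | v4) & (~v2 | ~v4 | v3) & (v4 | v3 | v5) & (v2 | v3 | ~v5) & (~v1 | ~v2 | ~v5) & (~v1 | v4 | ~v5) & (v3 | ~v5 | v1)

Case v4 = 0:
Case v1 = 0:
The clause (~v5) is unit, so v5 = 0.
The clause (~v2) is unit, so v2 = 0.
The clause (v3) is unit, so v3 = 1.
All clauses are satisfied.
A satisfying assignment: v1=0; v2=0; v3=1; v4=0; v5=0.

Yes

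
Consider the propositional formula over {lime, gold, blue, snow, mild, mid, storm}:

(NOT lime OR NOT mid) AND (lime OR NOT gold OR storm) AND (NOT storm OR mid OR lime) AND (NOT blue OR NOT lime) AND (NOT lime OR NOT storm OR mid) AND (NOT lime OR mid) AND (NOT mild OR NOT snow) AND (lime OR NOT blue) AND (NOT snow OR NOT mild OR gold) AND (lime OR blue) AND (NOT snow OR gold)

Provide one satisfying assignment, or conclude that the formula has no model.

Case lime = false:
The clause (NOT blue) is unit, so blue = false.
Now (blue) is unsatisfied and unit — conflict.
That branch fails; take lime = true instead.
The clause (NOT mid) is unit, so mid = false.
Now (mid) is unsatisfied and unit — conflict.
Either choice for lime ends in contradiction.

UNSATISFIABLE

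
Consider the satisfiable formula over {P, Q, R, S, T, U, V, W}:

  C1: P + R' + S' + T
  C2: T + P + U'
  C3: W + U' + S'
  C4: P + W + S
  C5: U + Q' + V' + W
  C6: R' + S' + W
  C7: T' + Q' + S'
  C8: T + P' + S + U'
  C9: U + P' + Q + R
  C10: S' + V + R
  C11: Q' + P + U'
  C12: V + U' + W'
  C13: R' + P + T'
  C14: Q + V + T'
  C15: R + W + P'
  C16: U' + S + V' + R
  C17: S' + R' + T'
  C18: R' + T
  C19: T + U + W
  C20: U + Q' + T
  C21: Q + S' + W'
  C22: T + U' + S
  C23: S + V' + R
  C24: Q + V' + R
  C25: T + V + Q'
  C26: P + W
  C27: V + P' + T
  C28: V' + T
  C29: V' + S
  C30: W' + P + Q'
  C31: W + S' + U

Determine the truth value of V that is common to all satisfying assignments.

Suppose V = 1.
(T) alone gives T = 1.
(S) alone gives S = 1.
(Q') alone gives Q = 0.
(R') alone gives R = 0.
But (R) is also a unit clause — contradiction.
So every satisfying assignment has V = False.

False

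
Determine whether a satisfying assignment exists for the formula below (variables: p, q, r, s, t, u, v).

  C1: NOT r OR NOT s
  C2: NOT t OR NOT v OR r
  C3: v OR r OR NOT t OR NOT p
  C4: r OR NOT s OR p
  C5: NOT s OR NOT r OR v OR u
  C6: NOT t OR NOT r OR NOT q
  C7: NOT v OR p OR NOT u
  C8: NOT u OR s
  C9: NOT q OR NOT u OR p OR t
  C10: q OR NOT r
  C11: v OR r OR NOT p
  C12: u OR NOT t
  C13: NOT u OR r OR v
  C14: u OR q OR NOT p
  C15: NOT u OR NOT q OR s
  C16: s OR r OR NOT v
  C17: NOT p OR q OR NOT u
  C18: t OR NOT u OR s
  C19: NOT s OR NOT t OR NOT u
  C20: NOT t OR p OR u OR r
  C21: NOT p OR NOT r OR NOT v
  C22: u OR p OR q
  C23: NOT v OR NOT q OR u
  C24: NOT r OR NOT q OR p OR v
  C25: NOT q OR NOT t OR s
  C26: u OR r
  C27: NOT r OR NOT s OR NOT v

Branch on r: set r = true.
(NOT s) alone gives s = false.
(NOT u) alone gives u = false.
(q) alone gives q = true.
(NOT t) alone gives t = false.
(NOT v) alone gives v = false.
(p) alone gives p = true.
All clauses are satisfied.
A satisfying assignment: p=true, q=true, r=true, s=false, t=false, u=false, v=false.

Yes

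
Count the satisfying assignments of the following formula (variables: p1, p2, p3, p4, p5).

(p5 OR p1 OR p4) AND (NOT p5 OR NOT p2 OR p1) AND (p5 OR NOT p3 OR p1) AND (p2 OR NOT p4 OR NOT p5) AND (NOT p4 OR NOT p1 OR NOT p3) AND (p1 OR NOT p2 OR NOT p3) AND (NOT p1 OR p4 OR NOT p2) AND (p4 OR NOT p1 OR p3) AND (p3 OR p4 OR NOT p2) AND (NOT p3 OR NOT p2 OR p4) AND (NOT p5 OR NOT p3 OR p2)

7

There are 2^5 = 32 truth assignments over (p1, p2, p3, p4, p5).
Split on p5. With p5 = true, the clauses containing p5 are satisfied and NOT p5 drops from the rest; 2 of the 2^4 = 16 assignments to the other variables satisfy what remains.
With p5 = false, by the same count on the reduced clause set, 5 assignments work.
(One model: p1=F, p2=F, p3=F, p4=F, p5=T.)
Total: 2 + 5 = 7.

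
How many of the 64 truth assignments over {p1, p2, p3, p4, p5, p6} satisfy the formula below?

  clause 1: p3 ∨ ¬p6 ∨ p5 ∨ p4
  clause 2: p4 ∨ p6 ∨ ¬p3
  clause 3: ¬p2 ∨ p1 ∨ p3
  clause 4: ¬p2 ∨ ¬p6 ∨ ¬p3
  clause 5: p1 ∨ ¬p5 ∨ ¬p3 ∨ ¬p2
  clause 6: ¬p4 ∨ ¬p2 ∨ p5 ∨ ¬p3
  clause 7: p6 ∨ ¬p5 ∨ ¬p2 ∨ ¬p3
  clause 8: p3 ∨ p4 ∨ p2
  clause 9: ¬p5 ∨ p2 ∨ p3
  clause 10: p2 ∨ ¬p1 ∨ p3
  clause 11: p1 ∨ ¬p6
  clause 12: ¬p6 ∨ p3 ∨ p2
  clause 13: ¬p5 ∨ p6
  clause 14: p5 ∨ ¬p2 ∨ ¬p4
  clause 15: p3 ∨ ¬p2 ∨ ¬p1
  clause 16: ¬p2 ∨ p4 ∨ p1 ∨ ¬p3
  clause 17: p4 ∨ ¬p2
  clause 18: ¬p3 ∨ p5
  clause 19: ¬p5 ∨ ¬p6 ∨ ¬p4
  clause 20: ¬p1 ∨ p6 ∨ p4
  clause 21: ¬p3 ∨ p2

1

There are 2^6 = 64 truth assignments over (p1, p2, p3, p4, p5, p6).
Split on p4. With p4 = True, the clauses containing p4 are satisfied and ¬p4 drops from the rest; 1 of the 2^5 = 32 assignments to the other variables satisfy what remains.
With p4 = False, by the same count on the reduced clause set, 0 assignments work.
Total: 1 + 0 = 1.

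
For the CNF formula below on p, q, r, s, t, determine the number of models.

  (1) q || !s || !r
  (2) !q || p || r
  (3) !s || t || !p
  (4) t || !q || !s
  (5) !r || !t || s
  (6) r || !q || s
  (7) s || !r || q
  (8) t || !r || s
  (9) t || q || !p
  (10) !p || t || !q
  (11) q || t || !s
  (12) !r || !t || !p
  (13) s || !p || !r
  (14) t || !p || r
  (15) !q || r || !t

There are 2^5 = 32 truth assignments over (p, q, r, s, t).
Split on s. With s = true, the clauses containing s are satisfied and !s drops from the rest; 3 of the 2^4 = 16 assignments to the other variables satisfy what remains.
With s = false, by the same count on the reduced clause set, 3 assignments work.
Total: 3 + 3 = 6.

6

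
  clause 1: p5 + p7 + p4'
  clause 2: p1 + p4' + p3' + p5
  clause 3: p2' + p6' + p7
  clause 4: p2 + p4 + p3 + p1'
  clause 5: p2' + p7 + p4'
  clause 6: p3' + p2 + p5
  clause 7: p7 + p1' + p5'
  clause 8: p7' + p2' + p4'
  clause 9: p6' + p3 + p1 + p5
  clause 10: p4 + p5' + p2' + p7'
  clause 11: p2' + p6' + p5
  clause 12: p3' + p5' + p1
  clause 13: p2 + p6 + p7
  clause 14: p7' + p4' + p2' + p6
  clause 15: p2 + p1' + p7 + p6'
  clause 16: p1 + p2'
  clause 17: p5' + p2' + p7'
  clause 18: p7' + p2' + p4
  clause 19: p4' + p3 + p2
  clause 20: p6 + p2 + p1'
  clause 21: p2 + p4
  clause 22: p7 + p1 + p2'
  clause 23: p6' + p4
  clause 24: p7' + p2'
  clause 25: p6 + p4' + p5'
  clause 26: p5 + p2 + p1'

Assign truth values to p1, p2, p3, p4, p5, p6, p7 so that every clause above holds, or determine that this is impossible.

p1: 1,  p2: 0,  p3: 1,  p4: 1,  p5: 1,  p6: 1,  p7: 1

Case p1 = 1:
Case p7 = 1:
From the singleton clause (p2'), p2 = 0.
From the singleton clause (p6), p6 = 1.
From the singleton clause (p4), p4 = 1.
From the singleton clause (p3), p3 = 1.
From the singleton clause (p5), p5 = 1.
Every clause now holds.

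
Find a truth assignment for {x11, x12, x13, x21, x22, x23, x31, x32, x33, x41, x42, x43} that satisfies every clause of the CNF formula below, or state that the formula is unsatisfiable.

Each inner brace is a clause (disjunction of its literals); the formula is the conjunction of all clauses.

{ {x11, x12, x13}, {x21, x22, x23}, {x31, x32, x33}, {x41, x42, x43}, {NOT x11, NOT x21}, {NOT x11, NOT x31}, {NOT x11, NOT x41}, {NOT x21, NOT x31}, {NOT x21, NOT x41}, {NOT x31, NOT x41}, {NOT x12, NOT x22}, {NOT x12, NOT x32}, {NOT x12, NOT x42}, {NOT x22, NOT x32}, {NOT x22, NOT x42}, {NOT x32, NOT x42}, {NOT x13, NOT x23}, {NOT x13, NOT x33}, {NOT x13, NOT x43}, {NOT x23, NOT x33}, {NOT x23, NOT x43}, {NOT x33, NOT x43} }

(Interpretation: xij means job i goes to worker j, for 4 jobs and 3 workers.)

Branch on x11: set x11 = false.
Branch on x12: set x12 = true.
The clause (NOT x22) is unit, so x22 = false.
The clause (NOT x32) is unit, so x32 = false.
The clause (NOT x42) is unit, so x42 = false.
Branch on x21: set x21 = true.
The clause (NOT x31) is unit, so x31 = false.
The clause (x33) is unit, so x33 = true.
The clause (NOT x41) is unit, so x41 = false.
The clause (x43) is unit, so x43 = true.
Now (NOT x43) is unsatisfied and unit — conflict.
So x21 must be the other value — set x21 = false.
The clause (x23) is unit, so x23 = true.
The clause (NOT x13) is unit, so x13 = false.
The clause (NOT x33) is unit, so x33 = false.
The clause (x31) is unit, so x31 = true.
The clause (NOT x41) is unit, so x41 = false.
The clause (x43) is unit, so x43 = true.
Now (NOT x43) is unsatisfied and unit — conflict.
Both values of x21 lead to a conflict.
So x12 must be the other value — set x12 = false.
The clause (x13) is unit, so x13 = true.
The clause (NOT x23) is unit, so x23 = false.
The clause (NOT x33) is unit, so x33 = false.
The clause (NOT x43) is unit, so x43 = false.
Branch on x21: set x21 = true.
The clause (NOT x31) is unit, so x31 = false.
The clause (x32) is unit, so x32 = true.
The clause (NOT x41) is unit, so x41 = false.
The clause (x42) is unit, so x42 = true.
Now (NOT x42) is unsatisfied and unit — conflict.
So x21 must be the other value — set x21 = false.
The clause (x22) is unit, so x22 = true.
The clause (NOT x32) is unit, so x32 = false.
The clause (x31) is unit, so x31 = true.
The clause (NOT x41) is unit, so x41 = false.
The clause (x42) is unit, so x42 = true.
Now (NOT x42) is unsatisfied and unit — conflict.
Both values of x21 lead to a conflict.
Both values of x12 lead to a conflict.
So x11 must be the other value — set x11 = true.
The clause (NOT x21) is unit, so x21 = false.
The clause (NOT x31) is unit, so x31 = false.
The clause (NOT x41) is unit, so x41 = false.
Branch on x22: set x22 = true.
The clause (NOT x12) is unit, so x12 = false.
The clause (NOT x32) is unit, so x32 = false.
The clause (x33) is unit, so x33 = true.
The clause (NOT x42) is unit, so x42 = false.
The clause (x43) is unit, so x43 = true.
Now (NOT x43) is unsatisfied and unit — conflict.
So x22 must be the other value — set x22 = false.
The clause (x23) is unit, so x23 = true.
The clause (NOT x13) is unit, so x13 = false.
The clause (NOT x33) is unit, so x33 = false.
The clause (x32) is unit, so x32 = true.
The clause (NOT x12) is unit, so x12 = false.
The clause (NOT x42) is unit, so x42 = false.
The clause (x43) is unit, so x43 = true.
Now (NOT x43) is unsatisfied and unit — conflict.
Both values of x22 lead to a conflict.
Both values of x11 lead to a conflict.

UNSATISFIABLE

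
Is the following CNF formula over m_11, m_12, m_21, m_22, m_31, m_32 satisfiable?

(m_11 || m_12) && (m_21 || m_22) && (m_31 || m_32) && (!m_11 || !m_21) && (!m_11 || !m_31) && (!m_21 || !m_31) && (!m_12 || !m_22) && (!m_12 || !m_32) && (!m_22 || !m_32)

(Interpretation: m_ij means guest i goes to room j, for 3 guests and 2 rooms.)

Case m_11 = true:
The clause (!m_21) is unit, so m_21 = false.
The clause (m_22) is unit, so m_22 = true.
The clause (!m_31) is unit, so m_31 = false.
The clause (m_32) is unit, so m_32 = true.
That conflicts with the unit clause (!m_32).
Backtrack on m_11: now try m_11 = false.
The clause (m_12) is unit, so m_12 = true.
The clause (!m_22) is unit, so m_22 = false.
The clause (m_21) is unit, so m_21 = true.
The clause (!m_31) is unit, so m_31 = false.
The clause (m_32) is unit, so m_32 = true.
That conflicts with the unit clause (!m_32).
Neither m_11 = true nor m_11 = false works.
No assignment satisfies every clause.

Unsatisfiable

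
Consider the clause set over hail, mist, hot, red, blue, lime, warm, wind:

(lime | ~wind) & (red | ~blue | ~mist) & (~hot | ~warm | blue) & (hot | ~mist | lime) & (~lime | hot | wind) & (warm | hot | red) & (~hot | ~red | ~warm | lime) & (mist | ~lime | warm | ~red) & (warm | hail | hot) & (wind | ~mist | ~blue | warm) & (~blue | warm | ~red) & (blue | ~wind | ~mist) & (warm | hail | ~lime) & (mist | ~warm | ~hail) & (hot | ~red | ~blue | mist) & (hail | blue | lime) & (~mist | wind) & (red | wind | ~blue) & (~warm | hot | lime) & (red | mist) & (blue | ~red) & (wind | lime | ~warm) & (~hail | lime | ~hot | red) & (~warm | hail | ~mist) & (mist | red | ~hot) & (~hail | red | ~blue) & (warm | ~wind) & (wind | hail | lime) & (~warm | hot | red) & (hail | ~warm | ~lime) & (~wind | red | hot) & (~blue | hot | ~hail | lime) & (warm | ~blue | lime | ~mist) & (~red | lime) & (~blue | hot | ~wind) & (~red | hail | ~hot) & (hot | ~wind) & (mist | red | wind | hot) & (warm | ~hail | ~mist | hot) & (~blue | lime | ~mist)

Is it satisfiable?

Yes

Branch on lime: set lime = 1.
Branch on hot: set hot = 1.
Branch on warm: set warm = 1.
The clause (blue) is unit, so blue = 1.
The clause (hail) is unit, so hail = 1.
The clause (mist) is unit, so mist = 1.
The clause (red) is unit, so red = 1.
The clause (wind) is unit, so wind = 1.
Every clause now holds.
A satisfying assignment: hail=1, mist=1, hot=1, red=1, blue=1, lime=1, warm=1, wind=1.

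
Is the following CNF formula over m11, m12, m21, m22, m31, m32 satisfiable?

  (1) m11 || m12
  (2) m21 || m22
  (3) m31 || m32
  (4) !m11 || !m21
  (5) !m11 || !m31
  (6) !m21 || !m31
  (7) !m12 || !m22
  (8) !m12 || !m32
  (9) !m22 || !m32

No

Case m11 = true:
Unit clause (!m21) forces m21 = false.
Unit clause (m22) forces m22 = true.
Unit clause (!m31) forces m31 = false.
Unit clause (m32) forces m32 = true.
But (!m32) is also a unit clause — contradiction.
Undo m11 and try m11 = false.
Unit clause (m12) forces m12 = true.
Unit clause (!m22) forces m22 = false.
Unit clause (m21) forces m21 = true.
Unit clause (!m31) forces m31 = false.
Unit clause (m32) forces m32 = true.
But (!m32) is also a unit clause — contradiction.
Both values of m11 lead to a conflict.
No assignment satisfies every clause.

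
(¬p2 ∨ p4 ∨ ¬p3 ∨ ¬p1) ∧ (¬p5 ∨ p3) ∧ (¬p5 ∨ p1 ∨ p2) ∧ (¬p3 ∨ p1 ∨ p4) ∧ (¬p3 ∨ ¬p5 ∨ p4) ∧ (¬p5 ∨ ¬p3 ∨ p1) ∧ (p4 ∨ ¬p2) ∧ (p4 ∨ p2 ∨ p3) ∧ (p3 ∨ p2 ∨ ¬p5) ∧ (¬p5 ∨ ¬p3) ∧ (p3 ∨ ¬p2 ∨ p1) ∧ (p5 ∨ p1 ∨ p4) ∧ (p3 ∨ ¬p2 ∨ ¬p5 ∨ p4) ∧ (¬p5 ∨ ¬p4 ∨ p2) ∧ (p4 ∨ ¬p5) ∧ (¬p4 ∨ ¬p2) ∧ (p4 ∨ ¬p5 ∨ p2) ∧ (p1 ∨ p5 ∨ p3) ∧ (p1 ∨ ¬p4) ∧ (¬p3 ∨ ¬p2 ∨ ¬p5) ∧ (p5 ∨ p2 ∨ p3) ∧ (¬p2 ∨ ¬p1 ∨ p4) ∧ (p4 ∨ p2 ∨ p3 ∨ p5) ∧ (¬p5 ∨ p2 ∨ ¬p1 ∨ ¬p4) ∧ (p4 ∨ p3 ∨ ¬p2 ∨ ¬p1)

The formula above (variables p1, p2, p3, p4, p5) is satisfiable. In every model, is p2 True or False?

Suppose p2 = True.
The clause (p4) is unit, so p4 = True.
But (¬p4) is also a unit clause — contradiction.
So every satisfying assignment has p2 = False.

False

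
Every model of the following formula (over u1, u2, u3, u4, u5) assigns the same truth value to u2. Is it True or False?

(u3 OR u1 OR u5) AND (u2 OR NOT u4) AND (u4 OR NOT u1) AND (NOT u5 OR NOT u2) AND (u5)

False

Suppose u2 = true.
(NOT u5) alone gives u5 = false.
But (u5) is also a unit clause — contradiction.
So every satisfying assignment has u2 = False.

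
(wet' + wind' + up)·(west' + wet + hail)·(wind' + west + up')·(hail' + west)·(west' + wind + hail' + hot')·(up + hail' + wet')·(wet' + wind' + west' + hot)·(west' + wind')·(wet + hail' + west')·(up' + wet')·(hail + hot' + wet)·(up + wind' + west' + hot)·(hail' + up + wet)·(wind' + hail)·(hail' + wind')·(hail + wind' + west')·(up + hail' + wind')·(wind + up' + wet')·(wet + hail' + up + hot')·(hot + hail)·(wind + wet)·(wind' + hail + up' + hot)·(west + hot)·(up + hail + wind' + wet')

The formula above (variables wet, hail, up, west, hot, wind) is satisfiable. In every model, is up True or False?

False

Suppose up = 1.
Unit clause (wet') forces wet = 0.
Unit clause (wind) forces wind = 1.
Unit clause (west) forces west = 1.
Now (west') is unsatisfied and unit — conflict.
So every satisfying assignment has up = False.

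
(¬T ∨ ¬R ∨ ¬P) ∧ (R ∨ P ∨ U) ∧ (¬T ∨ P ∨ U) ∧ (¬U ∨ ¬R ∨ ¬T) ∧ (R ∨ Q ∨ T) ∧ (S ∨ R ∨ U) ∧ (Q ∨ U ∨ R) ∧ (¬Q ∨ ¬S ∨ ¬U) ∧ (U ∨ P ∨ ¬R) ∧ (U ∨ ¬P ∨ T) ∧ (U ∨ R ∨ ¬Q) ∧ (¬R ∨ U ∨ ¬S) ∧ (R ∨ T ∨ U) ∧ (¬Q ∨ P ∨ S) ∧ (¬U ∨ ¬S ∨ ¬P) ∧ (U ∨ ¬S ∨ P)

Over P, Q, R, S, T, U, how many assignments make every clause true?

9

There are 2^6 = 64 truth assignments over (P, Q, R, S, T, U).
Split on U. With U = True, the clauses containing U are satisfied and ¬U drops from the rest; 9 of the 2^5 = 32 assignments to the other variables satisfy what remains.
With U = False, by the same count on the reduced clause set, 0 assignments work.
(One model: P=F, Q=F, R=F, S=F, T=T, U=T.)
Total: 9 + 0 = 9.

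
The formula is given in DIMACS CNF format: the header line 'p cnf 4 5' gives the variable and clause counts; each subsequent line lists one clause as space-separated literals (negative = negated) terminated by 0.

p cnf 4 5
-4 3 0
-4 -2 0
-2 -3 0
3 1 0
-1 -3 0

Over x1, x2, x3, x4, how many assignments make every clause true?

4

There are 2^4 = 16 truth assignments over (x1, x2, x3, x4).
Check each against the 5 clauses (columns in the order x1, x2, x3, x4):
  F F F F  ✗ fails (x3 ∨ x1)
  F F F T  ✗ fails (¬x4 ∨ x3)
  F F T F  ✓ satisfies all
  F F T T  ✓ satisfies all
  F T F F  ✗ fails (x3 ∨ x1)
  F T F T  ✗ fails (¬x4 ∨ x3)
  F T T F  ✗ fails (¬x2 ∨ ¬x3)
  F T T T  ✗ fails (¬x4 ∨ ¬x2)
  T F F F  ✓ satisfies all
  T F F T  ✗ fails (¬x4 ∨ x3)
  T F T F  ✗ fails (¬x1 ∨ ¬x3)
  T F T T  ✗ fails (¬x1 ∨ ¬x3)
  T T F F  ✓ satisfies all
  T T F T  ✗ fails (¬x4 ∨ x3)
  T T T F  ✗ fails (¬x2 ∨ ¬x3)
  T T T T  ✗ fails (¬x4 ∨ ¬x2)
4 of the 16 rows are models.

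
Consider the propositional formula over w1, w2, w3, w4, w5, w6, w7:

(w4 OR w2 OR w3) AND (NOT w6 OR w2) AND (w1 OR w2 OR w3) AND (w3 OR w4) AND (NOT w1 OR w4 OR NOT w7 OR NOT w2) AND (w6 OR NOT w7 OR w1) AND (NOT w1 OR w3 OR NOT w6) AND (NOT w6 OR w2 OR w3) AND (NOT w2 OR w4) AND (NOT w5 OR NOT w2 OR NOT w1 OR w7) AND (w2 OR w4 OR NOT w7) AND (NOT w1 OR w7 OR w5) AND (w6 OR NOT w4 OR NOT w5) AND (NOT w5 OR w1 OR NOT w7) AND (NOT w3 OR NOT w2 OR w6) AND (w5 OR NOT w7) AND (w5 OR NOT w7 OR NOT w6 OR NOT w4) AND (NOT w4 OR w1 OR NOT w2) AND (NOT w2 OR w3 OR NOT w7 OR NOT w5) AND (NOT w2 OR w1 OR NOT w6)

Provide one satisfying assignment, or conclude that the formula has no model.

Try w6 = false.
Try w3 = true.
(NOT w2) alone gives w2 = false.
Try w7 = false.
Try w1 = true.
(w5) alone gives w5 = true.
(NOT w4) alone gives w4 = false.
Every clause now holds.

w1: true, w2: false, w3: true, w4: false, w5: true, w6: false, w7: false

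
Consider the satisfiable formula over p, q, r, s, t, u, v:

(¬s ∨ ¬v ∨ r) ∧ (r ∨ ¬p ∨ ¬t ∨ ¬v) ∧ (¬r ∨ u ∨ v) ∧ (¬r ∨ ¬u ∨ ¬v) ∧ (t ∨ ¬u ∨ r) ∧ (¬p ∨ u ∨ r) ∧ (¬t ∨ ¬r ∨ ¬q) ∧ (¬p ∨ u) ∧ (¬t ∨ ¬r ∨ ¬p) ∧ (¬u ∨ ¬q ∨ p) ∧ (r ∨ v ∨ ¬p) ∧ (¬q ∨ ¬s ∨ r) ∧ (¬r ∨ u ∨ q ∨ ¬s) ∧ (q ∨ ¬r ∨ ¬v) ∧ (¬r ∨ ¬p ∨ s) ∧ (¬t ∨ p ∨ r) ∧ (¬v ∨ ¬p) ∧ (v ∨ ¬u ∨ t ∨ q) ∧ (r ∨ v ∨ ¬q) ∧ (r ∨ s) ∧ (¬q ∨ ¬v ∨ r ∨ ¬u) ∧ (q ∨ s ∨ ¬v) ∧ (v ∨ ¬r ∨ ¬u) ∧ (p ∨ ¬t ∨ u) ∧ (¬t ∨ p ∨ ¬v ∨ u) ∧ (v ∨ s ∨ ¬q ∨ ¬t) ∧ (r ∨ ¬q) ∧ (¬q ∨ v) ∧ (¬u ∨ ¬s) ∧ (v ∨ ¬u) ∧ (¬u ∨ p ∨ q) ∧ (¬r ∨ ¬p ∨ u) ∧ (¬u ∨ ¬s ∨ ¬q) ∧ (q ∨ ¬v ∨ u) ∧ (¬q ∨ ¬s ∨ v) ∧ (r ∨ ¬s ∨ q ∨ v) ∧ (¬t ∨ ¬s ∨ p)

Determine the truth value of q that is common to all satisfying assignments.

True

Suppose q = False.
Suppose p = False.
(¬u) alone gives u = False.
(¬t) alone gives t = False.
(¬v) alone gives v = False.
(¬r) alone gives r = False.
(s) alone gives s = True.
Now (¬s) is unsatisfied and unit — conflict.
Backtrack on p: now try p = True.
(u) alone gives u = True.
(¬v) alone gives v = False.
Now (v) is unsatisfied and unit — conflict.
Neither p = True nor p = False works.
So every satisfying assignment has q = True.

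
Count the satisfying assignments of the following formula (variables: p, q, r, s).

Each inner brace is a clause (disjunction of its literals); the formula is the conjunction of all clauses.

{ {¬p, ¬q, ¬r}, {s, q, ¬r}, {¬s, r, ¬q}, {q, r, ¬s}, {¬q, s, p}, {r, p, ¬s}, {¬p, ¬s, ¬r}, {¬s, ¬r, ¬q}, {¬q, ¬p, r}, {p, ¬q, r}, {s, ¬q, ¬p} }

There are 2^4 = 16 truth assignments over (p, q, r, s).
Check each against the 11 clauses (columns in the order p, q, r, s):
  F F F F  ✓ satisfies all
  F F F T  ✗ fails (q ∨ r ∨ ¬s)
  F F T F  ✗ fails (s ∨ q ∨ ¬r)
  F F T T  ✓ satisfies all
  F T F F  ✗ fails (¬q ∨ s ∨ p)
  F T F T  ✗ fails (¬s ∨ r ∨ ¬q)
  F T T F  ✗ fails (¬q ∨ s ∨ p)
  F T T T  ✗ fails (¬s ∨ ¬r ∨ ¬q)
  T F F F  ✓ satisfies all
  T F F T  ✗ fails (q ∨ r ∨ ¬s)
  T F T F  ✗ fails (s ∨ q ∨ ¬r)
  T F T T  ✗ fails (¬p ∨ ¬s ∨ ¬r)
  T T F F  ✗ fails (¬q ∨ ¬p ∨ r)
  T T F T  ✗ fails (¬s ∨ r ∨ ¬q)
  T T T F  ✗ fails (¬p ∨ ¬q ∨ ¬r)
  T T T T  ✗ fails (¬p ∨ ¬q ∨ ¬r)
3 of the 16 rows are models.

3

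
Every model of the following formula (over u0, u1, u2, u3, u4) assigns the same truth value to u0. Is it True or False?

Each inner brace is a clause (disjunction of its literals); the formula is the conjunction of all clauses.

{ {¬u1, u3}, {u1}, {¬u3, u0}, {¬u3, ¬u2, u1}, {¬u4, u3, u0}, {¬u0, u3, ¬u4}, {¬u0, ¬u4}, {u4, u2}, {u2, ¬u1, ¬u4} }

True

Suppose u0 = False.
The clause (u1) is unit, so u1 = True.
The clause (u3) is unit, so u3 = True.
That conflicts with the unit clause (¬u3).
So every satisfying assignment has u0 = True.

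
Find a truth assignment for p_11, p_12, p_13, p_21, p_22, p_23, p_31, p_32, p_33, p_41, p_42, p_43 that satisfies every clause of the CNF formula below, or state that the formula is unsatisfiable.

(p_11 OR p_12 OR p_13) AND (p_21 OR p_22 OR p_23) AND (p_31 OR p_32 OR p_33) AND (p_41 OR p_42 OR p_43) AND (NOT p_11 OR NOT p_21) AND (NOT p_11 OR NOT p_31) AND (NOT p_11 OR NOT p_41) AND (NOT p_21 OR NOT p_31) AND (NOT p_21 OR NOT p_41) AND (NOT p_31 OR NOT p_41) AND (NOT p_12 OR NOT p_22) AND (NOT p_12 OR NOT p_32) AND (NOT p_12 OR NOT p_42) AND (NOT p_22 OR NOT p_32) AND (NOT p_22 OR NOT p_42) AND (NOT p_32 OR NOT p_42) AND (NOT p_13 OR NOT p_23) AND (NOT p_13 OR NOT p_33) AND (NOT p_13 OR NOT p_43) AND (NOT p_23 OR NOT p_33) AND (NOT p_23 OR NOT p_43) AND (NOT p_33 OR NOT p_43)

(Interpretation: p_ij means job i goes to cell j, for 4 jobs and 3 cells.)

Suppose p_11 = false.
Suppose p_12 = true.
From the singleton clause (NOT p_22), p_22 = false.
From the singleton clause (NOT p_32), p_32 = false.
From the singleton clause (NOT p_42), p_42 = false.
Suppose p_21 = true.
From the singleton clause (NOT p_31), p_31 = false.
From the singleton clause (p_33), p_33 = true.
From the singleton clause (NOT p_41), p_41 = false.
From the singleton clause (p_43), p_43 = true.
But (NOT p_43) is also a unit clause — contradiction.
Backtrack on p_21: now try p_21 = false.
From the singleton clause (p_23), p_23 = true.
From the singleton clause (NOT p_13), p_13 = false.
From the singleton clause (NOT p_33), p_33 = false.
From the singleton clause (p_31), p_31 = true.
From the singleton clause (NOT p_41), p_41 = false.
From the singleton clause (p_43), p_43 = true.
But (NOT p_43) is also a unit clause — contradiction.
Either choice for p_21 ends in contradiction.
Backtrack on p_12: now try p_12 = false.
From the singleton clause (p_13), p_13 = true.
From the singleton clause (NOT p_23), p_23 = false.
From the singleton clause (NOT p_33), p_33 = false.
From the singleton clause (NOT p_43), p_43 = false.
Suppose p_21 = true.
From the singleton clause (NOT p_31), p_31 = false.
From the singleton clause (p_32), p_32 = true.
From the singleton clause (NOT p_41), p_41 = false.
From the singleton clause (p_42), p_42 = true.
But (NOT p_42) is also a unit clause — contradiction.
Backtrack on p_21: now try p_21 = false.
From the singleton clause (p_22), p_22 = true.
From the singleton clause (NOT p_32), p_32 = false.
From the singleton clause (p_31), p_31 = true.
From the singleton clause (NOT p_41), p_41 = false.
From the singleton clause (p_42), p_42 = true.
But (NOT p_42) is also a unit clause — contradiction.
Either choice for p_21 ends in contradiction.
Either choice for p_12 ends in contradiction.
Backtrack on p_11: now try p_11 = true.
From the singleton clause (NOT p_21), p_21 = false.
From the singleton clause (NOT p_31), p_31 = false.
From the singleton clause (NOT p_41), p_41 = false.
Suppose p_22 = true.
From the singleton clause (NOT p_12), p_12 = false.
From the singleton clause (NOT p_32), p_32 = false.
From the singleton clause (p_33), p_33 = true.
From the singleton clause (NOT p_42), p_42 = false.
From the singleton clause (p_43), p_43 = true.
But (NOT p_43) is also a unit clause — contradiction.
Backtrack on p_22: now try p_22 = false.
From the singleton clause (p_23), p_23 = true.
From the singleton clause (NOT p_13), p_13 = false.
From the singleton clause (NOT p_33), p_33 = false.
From the singleton clause (p_32), p_32 = true.
From the singleton clause (NOT p_12), p_12 = false.
From the singleton clause (NOT p_42), p_42 = false.
From the singleton clause (p_43), p_43 = true.
But (NOT p_43) is also a unit clause — contradiction.
Either choice for p_22 ends in contradiction.
Either choice for p_11 ends in contradiction.

UNSATISFIABLE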